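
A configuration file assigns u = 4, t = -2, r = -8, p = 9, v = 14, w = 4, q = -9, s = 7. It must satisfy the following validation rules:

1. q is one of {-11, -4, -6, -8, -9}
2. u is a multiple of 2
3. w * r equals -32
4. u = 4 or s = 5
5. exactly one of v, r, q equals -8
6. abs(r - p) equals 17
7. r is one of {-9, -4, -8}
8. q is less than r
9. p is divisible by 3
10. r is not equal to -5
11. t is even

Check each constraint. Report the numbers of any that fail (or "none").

1. q = -9 is in {-11, -4, -6, -8, -9} — holds.
2. 4 / 2 = 2, so 2 divides 4 — holds.
3. w * r = 4 * (-8) = -32 — holds.
4. u = 4 = 4 (first disjunct) — holds.
5. v=14, r=-8, q=-9; 1 of them equals -8 — holds.
6. abs(-8 - 9) = 17 — holds.
7. r = -8 is in {-9, -4, -8} — holds.
8. q = -9, r = -8; -9 < -8 — holds.
9. 9 / 3 = 3, so 3 divides 9 — holds.
10. r = -8, and -8 ≠ -5 — holds.
11. t = -2 is even — holds.

All constraints are satisfied.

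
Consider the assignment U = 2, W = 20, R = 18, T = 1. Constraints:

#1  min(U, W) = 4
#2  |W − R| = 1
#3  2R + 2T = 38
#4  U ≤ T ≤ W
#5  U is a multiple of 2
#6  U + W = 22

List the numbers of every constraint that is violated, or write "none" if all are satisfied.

#1 min(2, 20) = 2, not 4 — violated.
#2 |20 − 18| = 2, not 1 — violated.
#3 2R + 2T = 2(18) + 2(1) = 38 — satisfied.
#4 values 2, 1, 20; U = 2 is not ≤ T = 1 — violated.
#5 2 / 2 = 1, so 2 divides 2 — satisfied.
#6 U + W = 2 + 20 = 22 — satisfied.

Constraints 1, 2, and 4 do not hold.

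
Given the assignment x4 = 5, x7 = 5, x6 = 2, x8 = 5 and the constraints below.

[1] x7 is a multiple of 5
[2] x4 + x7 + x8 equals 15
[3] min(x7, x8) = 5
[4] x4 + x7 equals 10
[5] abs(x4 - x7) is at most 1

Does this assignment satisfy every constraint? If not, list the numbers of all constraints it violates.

All constraints are satisfied.

[1] 5 / 5 = 1, so 5 divides 5 — satisfied.
[2] x4 + x7 + x8 = 5 + 5 + 5 = 15 — satisfied.
[3] min(5, 5) = 5 — satisfied.
[4] x4 + x7 = 5 + 5 = 10 — satisfied.
[5] abs(5 - 5) = 0; 0 ≤ 1 — satisfied.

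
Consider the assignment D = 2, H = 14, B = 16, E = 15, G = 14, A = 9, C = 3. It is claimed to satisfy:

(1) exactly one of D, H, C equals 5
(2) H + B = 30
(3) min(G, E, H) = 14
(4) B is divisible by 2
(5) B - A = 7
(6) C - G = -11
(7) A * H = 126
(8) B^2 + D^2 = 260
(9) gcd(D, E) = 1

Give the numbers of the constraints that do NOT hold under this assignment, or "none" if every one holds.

Constraint 1 is violated.

(1) D=2, H=14, C=3; 0 of them equal 5, not exactly one  fails
(2) H + B = 14 + 16 = 30  holds
(3) min(14, 15, 14) = 14  holds
(4) 16 / 2 = 8, so 2 divides 16  holds
(5) B - A = 16 - 9 = 7  holds
(6) C - G = 3 - 14 = -11  holds
(7) A * H = 9 * 14 = 126  holds
(8) B^2 + D^2 = 16^2 + 2^2 = 256 + 4 = 260  holds
(9) gcd(2, 15) = 1  holds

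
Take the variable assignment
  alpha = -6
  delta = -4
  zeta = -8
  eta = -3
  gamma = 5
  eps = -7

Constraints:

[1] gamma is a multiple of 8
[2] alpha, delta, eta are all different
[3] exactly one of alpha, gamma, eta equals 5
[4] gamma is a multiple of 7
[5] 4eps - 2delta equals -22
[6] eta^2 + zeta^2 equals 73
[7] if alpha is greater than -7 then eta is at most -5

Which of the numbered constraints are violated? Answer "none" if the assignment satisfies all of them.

[1] 5 = 8*0 + 5, so 8 does not divide 5 — violated.
[2] values -6, -4, -3 are pairwise distinct — satisfied.
[3] alpha=-6, gamma=5, eta=-3; 1 of them equals 5 — satisfied.
[4] 5 = 7*0 + 5, so 7 does not divide 5 — violated.
[5] 4eps - 2delta = 4(-7) - 2(-4) = -20, not -22 — violated.
[6] eta^2 + zeta^2 = (-3)^2 + (-8)^2 = 9 + 64 = 73 — satisfied.
[7] alpha = -6 > -7, so we need eta ≤ -5; but eta = -3 > -5 — violated.

The assignment fails constraints 1, 4, 5, 7.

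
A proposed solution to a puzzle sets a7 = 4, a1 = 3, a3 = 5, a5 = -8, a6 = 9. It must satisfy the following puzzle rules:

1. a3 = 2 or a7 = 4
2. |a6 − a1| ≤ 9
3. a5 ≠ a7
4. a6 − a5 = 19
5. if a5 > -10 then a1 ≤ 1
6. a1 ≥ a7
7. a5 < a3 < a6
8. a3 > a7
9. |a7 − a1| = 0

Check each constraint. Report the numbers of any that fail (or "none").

1. a3 = 5 ≠ 2, but a7 = 4 = 4 (second disjunct)  holds
2. |9 − 3| = 6; 6 ≤ 9  holds
3. a5 = -8, a7 = 4; distinct  holds
4. a6 − a5 = 9 − (-8) = 17, not 19  fails
5. a5 = -8 > -10, so we need a1 ≤ 1; but a1 = 3 > 1  fails
6. a1 = 3, a7 = 4; 3 < 4 (want ≥)  fails
7. values -8 < 5 < 9  holds
8. a3 = 5, a7 = 4; 5 > 4  holds
9. |4 − 3| = 1, not 0  fails

The assignment fails constraints 4, 5, 6, 9.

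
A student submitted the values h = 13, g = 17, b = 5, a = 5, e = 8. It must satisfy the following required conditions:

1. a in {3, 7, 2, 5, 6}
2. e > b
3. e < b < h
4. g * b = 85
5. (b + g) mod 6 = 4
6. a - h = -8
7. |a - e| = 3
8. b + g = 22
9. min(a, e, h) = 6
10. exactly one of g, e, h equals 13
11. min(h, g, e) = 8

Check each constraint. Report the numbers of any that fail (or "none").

1. a = 5 is in {3, 7, 2, 5, 6} — holds.
2. e = 8, b = 5; 8 > 5 — holds.
3. values 8, 5, 13; e = 8 is not < b = 5 — fails.
4. g * b = 17 * 5 = 85 — holds.
5. b + g = 22; 22 mod 6 = 4 — holds.
6. a - h = 5 - 13 = -8 — holds.
7. |5 - 8| = 3 — holds.
8. b + g = 5 + 17 = 22 — holds.
9. min(5, 8, 13) = 5, not 6 — fails.
10. g=17, e=8, h=13; 1 of them equals 13 — holds.
11. min(13, 17, 8) = 8 — holds.

Constraints 3 and 9 are violated.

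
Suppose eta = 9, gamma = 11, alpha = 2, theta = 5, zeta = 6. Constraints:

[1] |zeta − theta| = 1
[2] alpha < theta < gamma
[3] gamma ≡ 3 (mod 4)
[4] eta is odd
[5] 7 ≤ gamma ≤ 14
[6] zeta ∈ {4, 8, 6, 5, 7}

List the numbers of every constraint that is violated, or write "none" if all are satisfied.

[1] |6 − 5| = 1 — holds.
[2] values 2 < 5 < 11 — holds.
[3] 11 mod 4 = 3 — holds.
[4] eta = 9 is odd — holds.
[5] gamma = 11 lies in [7, 14] — holds.
[6] zeta = 6 is in {4, 8, 6, 5, 7} — holds.

All constraints are satisfied.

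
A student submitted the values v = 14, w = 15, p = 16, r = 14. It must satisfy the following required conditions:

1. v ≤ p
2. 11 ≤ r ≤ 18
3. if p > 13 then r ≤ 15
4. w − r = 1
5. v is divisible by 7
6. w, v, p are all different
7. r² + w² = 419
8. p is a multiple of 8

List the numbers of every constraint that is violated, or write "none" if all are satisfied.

Violated: 7.

1. v = 14, p = 16; 14 ≤ 16  holds
2. r = 14 lies in [11, 18]  holds
3. p = 16 > 13, so we need r ≤ 15; r = 14 ≤ 15  holds
4. w − r = 15 − 14 = 1  holds
5. 14 / 7 = 2, so 7 divides 14  holds
6. values 15, 14, 16 are pairwise distinct  holds
7. r² + w² = 14² + 15² = 196 + 225 = 421, not 419  fails
8. 16 / 8 = 2, so 8 divides 16  holds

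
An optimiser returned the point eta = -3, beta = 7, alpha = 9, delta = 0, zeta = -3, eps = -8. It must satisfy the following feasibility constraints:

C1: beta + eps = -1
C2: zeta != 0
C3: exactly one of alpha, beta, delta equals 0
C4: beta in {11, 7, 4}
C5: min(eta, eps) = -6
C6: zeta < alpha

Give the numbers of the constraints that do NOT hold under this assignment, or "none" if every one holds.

C1: beta + eps = 7 + (-8) = -1 — holds.
C2: zeta = -3, and -3 ≠ 0 — holds.
C3: alpha=9, beta=7, delta=0; 1 of them equals 0 — holds.
C4: beta = 7 is in {11, 7, 4} — holds.
C5: min(-3, -8) = -8, not -6 — does not hold.
C6: zeta = -3, alpha = 9; -3 < 9 — holds.

Violated: 5.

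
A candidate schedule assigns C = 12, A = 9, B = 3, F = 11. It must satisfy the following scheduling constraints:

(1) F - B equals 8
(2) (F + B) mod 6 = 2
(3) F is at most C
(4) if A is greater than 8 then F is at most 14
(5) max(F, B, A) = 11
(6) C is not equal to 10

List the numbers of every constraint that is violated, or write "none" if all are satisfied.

(1) F - B = 11 - 3 = 8 — satisfied.
(2) F + B = 14; 14 mod 6 = 2 — satisfied.
(3) F = 11, C = 12; 11 ≤ 12 — satisfied.
(4) A = 9 > 8, so we need F ≤ 14; F = 11 ≤ 14 — satisfied.
(5) max(11, 3, 9) = 11 — satisfied.
(6) C = 12, and 12 ≠ 10 — satisfied.

Yes — all constraints hold.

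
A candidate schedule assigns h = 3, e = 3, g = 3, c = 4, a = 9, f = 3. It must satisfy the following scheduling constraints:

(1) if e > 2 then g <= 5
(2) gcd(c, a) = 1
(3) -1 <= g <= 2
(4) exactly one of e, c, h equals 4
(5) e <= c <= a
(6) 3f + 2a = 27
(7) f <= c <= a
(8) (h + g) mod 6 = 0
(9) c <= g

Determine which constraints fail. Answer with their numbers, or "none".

Violated: 3 and 9.

(1) e = 3 > 2, so we need g ≤ 5; g = 3 ≤ 5 — holds.
(2) gcd(4, 9) = 1 — holds.
(3) g = 3 is outside [-1, 2] — fails.
(4) e=3, c=4, h=3; 1 of them equals 4 — holds.
(5) values 3 <= 4 <= 9 — holds.
(6) 3f + 2a = 3(3) + 2(9) = 27 — holds.
(7) values 3 <= 4 <= 9 — holds.
(8) h + g = 6; 6 mod 6 = 0 — holds.
(9) c = 4, g = 3; 4 > 3 (want ≤) — fails.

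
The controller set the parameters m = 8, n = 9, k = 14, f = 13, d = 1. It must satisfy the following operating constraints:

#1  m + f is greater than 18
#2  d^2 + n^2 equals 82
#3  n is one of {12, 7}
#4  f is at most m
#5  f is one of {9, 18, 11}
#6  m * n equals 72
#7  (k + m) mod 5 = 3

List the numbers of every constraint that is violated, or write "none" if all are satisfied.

Violated: 3, 4, 5, and 7.

#1 m + f = 8 + 13 = 21; 21 > 18  holds
#2 d^2 + n^2 = 1^2 + 9^2 = 1 + 81 = 82  holds
#3 n = 9 is not in {12, 7}  fails
#4 f = 13, m = 8; 13 > 8 (want ≤)  fails
#5 f = 13 is not in {9, 18, 11}  fails
#6 m * n = 8 * 9 = 72  holds
#7 k + m = 22; 22 mod 5 = 2, not 3  fails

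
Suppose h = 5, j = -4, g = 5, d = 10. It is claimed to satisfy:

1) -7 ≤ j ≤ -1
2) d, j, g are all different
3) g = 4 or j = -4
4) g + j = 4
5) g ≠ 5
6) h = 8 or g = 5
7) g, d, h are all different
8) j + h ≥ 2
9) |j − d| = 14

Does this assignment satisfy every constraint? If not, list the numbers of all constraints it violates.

Constraints 4, 5, 7, 8 do not hold.

1) j = -4 lies in [-7, -1]  true
2) values 10, -4, 5 are pairwise distinct  true
3) g = 5 ≠ 4, but j = -4 = -4 (second disjunct)  true
4) g + j = 5 + (-4) = 1, not 4  false
5) g = 5, but 5 is required to differ  false
6) h = 5 ≠ 8, but g = 5 = 5 (second disjunct)  true
7) g = h = 5, not all different  false
8) j + h = -4 + 5 = 1; 1 < 2, bound 2 not met  false
9) |-4 − 10| = 14  true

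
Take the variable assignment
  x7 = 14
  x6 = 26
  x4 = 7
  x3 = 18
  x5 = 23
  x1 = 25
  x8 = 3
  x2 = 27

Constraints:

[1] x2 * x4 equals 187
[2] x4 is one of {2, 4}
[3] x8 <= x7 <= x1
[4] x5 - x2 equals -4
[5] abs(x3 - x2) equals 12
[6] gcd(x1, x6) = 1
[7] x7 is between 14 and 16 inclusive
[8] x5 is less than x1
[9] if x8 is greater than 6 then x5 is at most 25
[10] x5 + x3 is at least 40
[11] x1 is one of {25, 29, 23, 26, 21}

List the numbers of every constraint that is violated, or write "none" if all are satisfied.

No — constraints 1, 2, and 5 are not satisfied.

[1] x2 * x4 = 27 * 7 = 189, not 187  false
[2] x4 = 7 is not in {2, 4}  false
[3] values 3 <= 14 <= 25  true
[4] x5 - x2 = 23 - 27 = -4  true
[5] abs(18 - 27) = 9, not 12  false
[6] gcd(25, 26) = 1  true
[7] x7 = 14 lies in [14, 16]  true
[8] x5 = 23, x1 = 25; 23 < 25  true
[9] x8 = 3, not > 6; antecedent false, conditional vacuously true  true
[10] x5 + x3 = 23 + 18 = 41; 41 ≥ 40  true
[11] x1 = 25 is in {25, 29, 23, 26, 21}  true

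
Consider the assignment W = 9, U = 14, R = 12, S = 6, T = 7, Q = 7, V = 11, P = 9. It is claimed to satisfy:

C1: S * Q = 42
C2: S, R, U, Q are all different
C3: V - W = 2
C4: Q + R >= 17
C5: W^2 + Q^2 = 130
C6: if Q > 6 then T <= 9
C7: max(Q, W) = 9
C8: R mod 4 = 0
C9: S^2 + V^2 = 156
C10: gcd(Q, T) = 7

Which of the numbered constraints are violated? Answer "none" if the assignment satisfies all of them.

Violated: 9.

C1: S * Q = 6 * 7 = 42 — satisfied.
C2: values 6, 12, 14, 7 are pairwise distinct — satisfied.
C3: V - W = 11 - 9 = 2 — satisfied.
C4: Q + R = 7 + 12 = 19; 19 ≥ 17 — satisfied.
C5: W^2 + Q^2 = 9^2 + 7^2 = 81 + 49 = 130 — satisfied.
C6: Q = 7 > 6, so we need T ≤ 9; T = 7 ≤ 9 — satisfied.
C7: max(7, 9) = 9 — satisfied.
C8: 12 mod 4 = 0 — satisfied.
C9: S^2 + V^2 = 6^2 + 11^2 = 36 + 121 = 157, not 156 — violated.
C10: gcd(7, 7) = 7 — satisfied.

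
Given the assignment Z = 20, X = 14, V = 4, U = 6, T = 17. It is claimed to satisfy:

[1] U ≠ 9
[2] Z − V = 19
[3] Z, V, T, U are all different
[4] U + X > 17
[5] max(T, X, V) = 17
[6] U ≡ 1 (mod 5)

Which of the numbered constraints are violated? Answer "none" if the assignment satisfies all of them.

[1] U = 6, and 6 ≠ 9  ✔
[2] Z − V = 20 − 4 = 16, not 19  ✘
[3] values 20, 4, 17, 6 are pairwise distinct  ✔
[4] U + X = 6 + 14 = 20; 20 > 17  ✔
[5] max(17, 14, 4) = 17  ✔
[6] 6 mod 5 = 1  ✔

Constraint 2 does not hold.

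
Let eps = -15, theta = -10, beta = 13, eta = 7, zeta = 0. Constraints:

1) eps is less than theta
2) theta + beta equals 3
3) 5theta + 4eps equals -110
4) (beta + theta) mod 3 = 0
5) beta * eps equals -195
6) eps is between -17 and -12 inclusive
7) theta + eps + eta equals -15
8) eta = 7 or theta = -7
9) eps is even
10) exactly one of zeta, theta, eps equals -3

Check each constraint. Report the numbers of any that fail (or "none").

No — constraints 7, 9, 10 are not satisfied.

1) eps = -15, theta = -10; -15 < -10  ✔
2) theta + beta = -10 + 13 = 3  ✔
3) 5theta + 4eps = 5(-10) + 4(-15) = -110  ✔
4) beta + theta = 3; 3 mod 3 = 0  ✔
5) beta * eps = 13 * (-15) = -195  ✔
6) eps = -15 lies in [-17, -12]  ✔
7) theta + eps + eta = -10 + (-15) + 7 = -18, not -15  ✘
8) eta = 7 = 7 (first disjunct)  ✔
9) eps = -15 is odd  ✘
10) zeta=0, theta=-10, eps=-15; 0 of them equal -3, not exactly one  ✘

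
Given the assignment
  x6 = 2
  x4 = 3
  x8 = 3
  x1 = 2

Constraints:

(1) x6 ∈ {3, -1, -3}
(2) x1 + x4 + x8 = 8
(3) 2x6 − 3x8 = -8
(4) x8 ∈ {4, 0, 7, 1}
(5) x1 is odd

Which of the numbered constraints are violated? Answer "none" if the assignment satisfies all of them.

Constraints 1, 3, 4, and 5 do not hold.

(1) x6 = 2 is not in {3, -1, -3}  ✘
(2) x1 + x4 + x8 = 2 + 3 + 3 = 8  ✔
(3) 2x6 − 3x8 = 2(2) − 3(3) = -5, not -8  ✘
(4) x8 = 3 is not in {4, 0, 7, 1}  ✘
(5) x1 = 2 is even  ✘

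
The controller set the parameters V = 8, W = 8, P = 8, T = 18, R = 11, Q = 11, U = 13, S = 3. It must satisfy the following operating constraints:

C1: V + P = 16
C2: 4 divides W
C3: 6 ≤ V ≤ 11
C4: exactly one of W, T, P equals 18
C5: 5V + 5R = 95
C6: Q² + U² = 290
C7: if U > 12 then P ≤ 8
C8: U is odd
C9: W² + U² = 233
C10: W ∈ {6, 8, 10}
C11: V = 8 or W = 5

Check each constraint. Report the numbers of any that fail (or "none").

All constraints are satisfied.

C1: V + P = 8 + 8 = 16  holds
C2: 8 / 4 = 2, so 4 divides 8  holds
C3: V = 8 lies in [6, 11]  holds
C4: W=8, T=18, P=8; 1 of them equals 18  holds
C5: 5V + 5R = 5(8) + 5(11) = 95  holds
C6: Q² + U² = 11² + 13² = 121 + 169 = 290  holds
C7: U = 13 > 12, so we need P ≤ 8; P = 8 ≤ 8  holds
C8: U = 13 is odd  holds
C9: W² + U² = 8² + 13² = 64 + 169 = 233  holds
C10: W = 8 is in {6, 8, 10}  holds
C11: V = 8 = 8 (first disjunct)  holds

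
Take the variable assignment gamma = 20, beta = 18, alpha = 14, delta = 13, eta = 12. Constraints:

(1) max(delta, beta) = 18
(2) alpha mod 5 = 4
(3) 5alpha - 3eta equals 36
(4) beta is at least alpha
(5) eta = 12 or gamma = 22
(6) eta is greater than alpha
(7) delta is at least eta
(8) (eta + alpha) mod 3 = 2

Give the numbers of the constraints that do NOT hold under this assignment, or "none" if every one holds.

(1) max(13, 18) = 18  yes
(2) 14 mod 5 = 4  yes
(3) 5alpha - 3eta = 5(14) - 3(12) = 34, not 36  no
(4) beta = 18, alpha = 14; 18 ≥ 14  yes
(5) eta = 12 = 12 (first disjunct)  yes
(6) eta = 12, alpha = 14; 12 ≤ 14 (want >)  no
(7) delta = 13, eta = 12; 13 ≥ 12  yes
(8) eta + alpha = 26; 26 mod 3 = 2  yes

The assignment fails constraints 3 and 6.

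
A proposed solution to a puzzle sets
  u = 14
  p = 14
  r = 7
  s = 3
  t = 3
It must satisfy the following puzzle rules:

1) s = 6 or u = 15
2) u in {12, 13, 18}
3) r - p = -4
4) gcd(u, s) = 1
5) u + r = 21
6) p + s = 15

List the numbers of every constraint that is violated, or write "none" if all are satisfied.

1) s = 3 ≠ 6 and u = 14 ≠ 15; both disjuncts false  fails
2) u = 14 is not in {12, 13, 18}  fails
3) r - p = 7 - 14 = -7, not -4  fails
4) gcd(14, 3) = 1  holds
5) u + r = 14 + 7 = 21  holds
6) p + s = 14 + 3 = 17, not 15  fails

Constraints 1, 2, 3, 6 are violated.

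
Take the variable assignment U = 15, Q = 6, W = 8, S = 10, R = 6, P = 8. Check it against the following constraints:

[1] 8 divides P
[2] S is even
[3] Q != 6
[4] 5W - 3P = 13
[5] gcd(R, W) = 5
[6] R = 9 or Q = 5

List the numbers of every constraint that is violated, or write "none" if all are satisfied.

The assignment fails constraints 3, 4, 5, and 6.

[1] 8 / 8 = 1, so 8 divides 8 — OK.
[2] S = 10 is even — OK.
[3] Q = 6, but 6 is required to differ — violated.
[4] 5W - 3P = 5(8) - 3(8) = 16, not 13 — violated.
[5] gcd(6, 8) = 2, not 5 — violated.
[6] R = 6 ≠ 9 and Q = 6 ≠ 5; both disjuncts false — violated.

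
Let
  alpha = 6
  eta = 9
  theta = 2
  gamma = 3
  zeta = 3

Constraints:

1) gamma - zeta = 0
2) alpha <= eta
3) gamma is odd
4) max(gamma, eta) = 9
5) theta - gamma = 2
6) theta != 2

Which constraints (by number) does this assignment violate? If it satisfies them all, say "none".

1) gamma - zeta = 3 - 3 = 0 — OK.
2) alpha = 6, eta = 9; 6 ≤ 9 — OK.
3) gamma = 3 is odd — OK.
4) max(3, 9) = 9 — OK.
5) theta - gamma = 2 - 3 = -1, not 2 — violated.
6) theta = 2, but 2 is required to differ — violated.

No — constraints 5 and 6 are not satisfied.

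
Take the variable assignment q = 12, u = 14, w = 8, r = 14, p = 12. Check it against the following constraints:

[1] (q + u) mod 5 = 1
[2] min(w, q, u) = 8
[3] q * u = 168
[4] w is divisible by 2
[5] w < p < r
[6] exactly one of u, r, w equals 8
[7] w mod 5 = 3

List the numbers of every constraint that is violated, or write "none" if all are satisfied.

[1] q + u = 26; 26 mod 5 = 1  ✓
[2] min(8, 12, 14) = 8  ✓
[3] q * u = 12 * 14 = 168  ✓
[4] 8 / 2 = 4, so 2 divides 8  ✓
[5] values 8 < 12 < 14  ✓
[6] u=14, r=14, w=8; 1 of them equals 8  ✓
[7] 8 mod 5 = 3  ✓

The assignment satisfies every constraint.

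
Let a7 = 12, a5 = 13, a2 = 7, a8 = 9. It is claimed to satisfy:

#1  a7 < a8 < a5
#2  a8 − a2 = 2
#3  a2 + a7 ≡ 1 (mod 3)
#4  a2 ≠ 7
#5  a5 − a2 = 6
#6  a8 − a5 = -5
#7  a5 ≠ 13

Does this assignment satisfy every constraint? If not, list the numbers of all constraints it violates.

The assignment fails constraints 1, 4, 6, and 7.

#1 values 12, 9, 13; a7 = 12 is not < a8 = 9  fails
#2 a8 − a2 = 9 − 7 = 2  holds
#3 a2 + a7 = 19; 19 mod 3 = 1  holds
#4 a2 = 7, but 7 is required to differ  fails
#5 a5 − a2 = 13 − 7 = 6  holds
#6 a8 − a5 = 9 − 13 = -4, not -5  fails
#7 a5 = 13, but 13 is required to differ  fails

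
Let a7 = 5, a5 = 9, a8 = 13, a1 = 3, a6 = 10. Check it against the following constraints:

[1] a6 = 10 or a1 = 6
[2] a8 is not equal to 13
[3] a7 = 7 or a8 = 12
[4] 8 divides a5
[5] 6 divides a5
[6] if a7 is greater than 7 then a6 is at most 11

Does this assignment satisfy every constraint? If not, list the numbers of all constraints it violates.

[1] a6 = 10 = 10 (first disjunct)  yes
[2] a8 = 13, but 13 is required to differ  no
[3] a7 = 5 ≠ 7 and a8 = 13 ≠ 12; both disjuncts false  no
[4] 9 = 8*1 + 1, so 8 does not divide 9  no
[5] 9 = 6*1 + 3, so 6 does not divide 9  no
[6] a7 = 5, not > 7; antecedent false, conditional vacuously true  yes

The assignment fails constraints 2, 3, 4, 5.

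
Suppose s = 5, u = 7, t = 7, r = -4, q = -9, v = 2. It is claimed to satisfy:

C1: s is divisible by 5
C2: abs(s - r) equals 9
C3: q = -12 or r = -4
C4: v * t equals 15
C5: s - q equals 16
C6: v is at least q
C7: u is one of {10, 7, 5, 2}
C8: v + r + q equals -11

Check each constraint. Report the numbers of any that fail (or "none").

C1: 5 / 5 = 1, so 5 divides 5  yes
C2: abs(5 - (-4)) = 9  yes
C3: q = -9 ≠ -12, but r = -4 = -4 (second disjunct)  yes
C4: v * t = 2 * 7 = 14, not 15  no
C5: s - q = 5 - (-9) = 14, not 16  no
C6: v = 2, q = -9; 2 ≥ -9  yes
C7: u = 7 is in {10, 7, 5, 2}  yes
C8: v + r + q = 2 + (-4) + (-9) = -11  yes

Constraints 4 and 5 are violated.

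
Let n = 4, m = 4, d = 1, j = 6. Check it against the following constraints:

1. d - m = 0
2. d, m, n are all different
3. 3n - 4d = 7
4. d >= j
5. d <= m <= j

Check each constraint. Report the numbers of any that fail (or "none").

No — constraints 1, 2, 3, and 4 are not satisfied.

1. d - m = 1 - 4 = -3, not 0  fails
2. m = n = 4, not all different  fails
3. 3n - 4d = 3(4) - 4(1) = 8, not 7  fails
4. d = 1, j = 6; 1 < 6 (want ≥)  fails
5. values 1 <= 4 <= 6  holds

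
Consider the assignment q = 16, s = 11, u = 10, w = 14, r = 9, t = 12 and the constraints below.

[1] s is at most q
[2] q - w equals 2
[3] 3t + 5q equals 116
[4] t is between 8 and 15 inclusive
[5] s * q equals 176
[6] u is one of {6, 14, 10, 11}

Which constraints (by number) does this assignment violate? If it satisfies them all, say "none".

None — every constraint holds.

[1] s = 11, q = 16; 11 ≤ 16  ✓
[2] q - w = 16 - 14 = 2  ✓
[3] 3t + 5q = 3(12) + 5(16) = 116  ✓
[4] t = 12 lies in [8, 15]  ✓
[5] s * q = 11 * 16 = 176  ✓
[6] u = 10 is in {6, 14, 10, 11}  ✓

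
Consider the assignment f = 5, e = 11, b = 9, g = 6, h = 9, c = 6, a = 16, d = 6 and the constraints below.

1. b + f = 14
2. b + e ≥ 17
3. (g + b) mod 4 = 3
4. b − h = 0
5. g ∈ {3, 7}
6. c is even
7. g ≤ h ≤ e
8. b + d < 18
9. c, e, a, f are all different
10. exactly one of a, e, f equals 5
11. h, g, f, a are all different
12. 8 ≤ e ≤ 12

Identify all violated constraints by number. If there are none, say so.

Constraint 5 is violated.

1. b + f = 9 + 5 = 14 — holds.
2. b + e = 9 + 11 = 20; 20 ≥ 17 — holds.
3. g + b = 15; 15 mod 4 = 3 — holds.
4. b − h = 9 − 9 = 0 — holds.
5. g = 6 is not in {3, 7} — does not hold.
6. c = 6 is even — holds.
7. values 6 ≤ 9 ≤ 11 — holds.
8. b + d = 9 + 6 = 15; 15 < 18 — holds.
9. values 6, 11, 16, 5 are pairwise distinct — holds.
10. a=16, e=11, f=5; 1 of them equals 5 — holds.
11. values 9, 6, 5, 16 are pairwise distinct — holds.
12. e = 11 lies in [8, 12] — holds.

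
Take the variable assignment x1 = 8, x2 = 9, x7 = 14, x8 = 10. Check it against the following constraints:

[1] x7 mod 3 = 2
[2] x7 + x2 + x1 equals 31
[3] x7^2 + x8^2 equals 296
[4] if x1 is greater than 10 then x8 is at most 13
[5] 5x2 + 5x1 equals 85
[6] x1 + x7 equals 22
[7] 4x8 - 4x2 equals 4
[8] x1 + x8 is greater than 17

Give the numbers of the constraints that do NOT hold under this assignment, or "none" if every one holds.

The assignment satisfies every constraint.

[1] 14 mod 3 = 2  yes
[2] x7 + x2 + x1 = 14 + 9 + 8 = 31  yes
[3] x7^2 + x8^2 = 14^2 + 10^2 = 196 + 100 = 296  yes
[4] x1 = 8, not > 10; antecedent false, conditional vacuously true  yes
[5] 5x2 + 5x1 = 5(9) + 5(8) = 85  yes
[6] x1 + x7 = 8 + 14 = 22  yes
[7] 4x8 - 4x2 = 4(10) - 4(9) = 4  yes
[8] x1 + x8 = 8 + 10 = 18; 18 > 17  yes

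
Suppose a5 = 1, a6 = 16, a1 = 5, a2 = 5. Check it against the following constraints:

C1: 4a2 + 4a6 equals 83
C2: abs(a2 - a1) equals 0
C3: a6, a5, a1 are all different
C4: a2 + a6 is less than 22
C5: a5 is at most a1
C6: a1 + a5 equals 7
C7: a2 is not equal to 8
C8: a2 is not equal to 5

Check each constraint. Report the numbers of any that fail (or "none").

Constraints 1, 6, 8 do not hold.

C1: 4a2 + 4a6 = 4(5) + 4(16) = 84, not 83 — does not hold.
C2: abs(5 - 5) = 0 — holds.
C3: values 16, 1, 5 are pairwise distinct — holds.
C4: a2 + a6 = 5 + 16 = 21; 21 < 22 — holds.
C5: a5 = 1, a1 = 5; 1 ≤ 5 — holds.
C6: a1 + a5 = 5 + 1 = 6, not 7 — does not hold.
C7: a2 = 5, and 5 ≠ 8 — holds.
C8: a2 = 5, but 5 is required to differ — does not hold.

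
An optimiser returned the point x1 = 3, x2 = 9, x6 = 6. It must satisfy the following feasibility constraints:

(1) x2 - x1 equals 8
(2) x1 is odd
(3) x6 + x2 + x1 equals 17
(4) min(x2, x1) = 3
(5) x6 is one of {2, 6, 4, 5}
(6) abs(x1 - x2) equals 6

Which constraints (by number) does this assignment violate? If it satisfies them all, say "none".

Constraints 1, 3 do not hold.

(1) x2 - x1 = 9 - 3 = 6, not 8  FAIL
(2) x1 = 3 is odd  OK
(3) x6 + x2 + x1 = 6 + 9 + 3 = 18, not 17  FAIL
(4) min(9, 3) = 3  OK
(5) x6 = 6 is in {2, 6, 4, 5}  OK
(6) abs(3 - 9) = 6  OK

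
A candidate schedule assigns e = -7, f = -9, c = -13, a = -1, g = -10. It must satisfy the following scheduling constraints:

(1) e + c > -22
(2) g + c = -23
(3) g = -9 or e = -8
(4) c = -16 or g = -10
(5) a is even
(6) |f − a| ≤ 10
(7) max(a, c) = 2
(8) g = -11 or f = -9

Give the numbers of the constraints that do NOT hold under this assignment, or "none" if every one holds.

Constraints 3, 5, 7 do not hold.

(1) e + c = -7 + (-13) = -20; -20 > -22  OK
(2) g + c = -10 + (-13) = -23  OK
(3) g = -10 ≠ -9 and e = -7 ≠ -8; both disjuncts false  FAIL
(4) c = -13 ≠ -16, but g = -10 = -10 (second disjunct)  OK
(5) a = -1 is odd  FAIL
(6) |-9 − (-1)| = 8; 8 ≤ 10  OK
(7) max(-1, -13) = -1, not 2  FAIL
(8) g = -10 ≠ -11, but f = -9 = -9 (second disjunct)  OK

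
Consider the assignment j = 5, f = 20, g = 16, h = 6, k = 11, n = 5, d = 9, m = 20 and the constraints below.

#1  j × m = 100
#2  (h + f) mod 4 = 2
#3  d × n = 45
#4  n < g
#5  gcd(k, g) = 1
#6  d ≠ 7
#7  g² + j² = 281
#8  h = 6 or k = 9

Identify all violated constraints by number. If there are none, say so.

#1 j × m = 5 × 20 = 100 — OK.
#2 h + f = 26; 26 mod 4 = 2 — OK.
#3 d × n = 9 × 5 = 45 — OK.
#4 n = 5, g = 16; 5 < 16 — OK.
#5 gcd(11, 16) = 1 — OK.
#6 d = 9, and 9 ≠ 7 — OK.
#7 g² + j² = 16² + 5² = 256 + 25 = 281 — OK.
#8 h = 6 = 6 (first disjunct) — OK.

Yes — all constraints hold.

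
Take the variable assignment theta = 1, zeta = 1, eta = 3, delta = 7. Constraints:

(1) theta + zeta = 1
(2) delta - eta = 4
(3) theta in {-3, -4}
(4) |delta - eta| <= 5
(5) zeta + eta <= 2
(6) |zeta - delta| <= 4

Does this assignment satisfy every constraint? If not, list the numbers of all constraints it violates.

Violated: 1, 3, 5, and 6.

(1) theta + zeta = 1 + 1 = 2, not 1 — does not hold.
(2) delta - eta = 7 - 3 = 4 — holds.
(3) theta = 1 is not in {-3, -4} — does not hold.
(4) |7 - 3| = 4; 4 ≤ 5 — holds.
(5) zeta + eta = 1 + 3 = 4; 4 > 2, bound 2 not met — does not hold.
(6) |1 - 7| = 6; 6 > 4, exceeds bound 4 — does not hold.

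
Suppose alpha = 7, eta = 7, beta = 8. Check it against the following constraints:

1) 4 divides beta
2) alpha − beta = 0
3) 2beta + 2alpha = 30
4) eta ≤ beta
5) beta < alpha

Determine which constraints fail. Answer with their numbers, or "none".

Constraints 2 and 5 are violated.

1) 8 / 4 = 2, so 4 divides 8  OK
2) alpha − beta = 7 − 8 = -1, not 0  FAIL
3) 2beta + 2alpha = 2(8) + 2(7) = 30  OK
4) eta = 7, beta = 8; 7 ≤ 8  OK
5) beta = 8, alpha = 7; 8 ≥ 7 (want <)  FAIL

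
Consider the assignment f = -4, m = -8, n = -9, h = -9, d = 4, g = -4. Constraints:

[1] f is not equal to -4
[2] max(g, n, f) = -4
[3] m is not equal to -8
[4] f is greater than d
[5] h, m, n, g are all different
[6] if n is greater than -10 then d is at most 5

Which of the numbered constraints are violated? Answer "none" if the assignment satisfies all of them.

Constraints 1, 3, 4, 5 do not hold.

[1] f = -4, but -4 is required to differ — violated.
[2] max(-4, -9, -4) = -4 — satisfied.
[3] m = -8, but -8 is required to differ — violated.
[4] f = -4, d = 4; -4 ≤ 4 (want >) — violated.
[5] h = n = -9, not all different — violated.
[6] n = -9 > -10, so we need d ≤ 5; d = 4 ≤ 5 — satisfied.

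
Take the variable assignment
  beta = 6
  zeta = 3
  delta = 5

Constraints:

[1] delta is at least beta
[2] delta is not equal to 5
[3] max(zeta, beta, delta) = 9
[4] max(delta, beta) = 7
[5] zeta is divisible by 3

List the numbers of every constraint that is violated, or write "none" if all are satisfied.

[1] delta = 5, beta = 6; 5 < 6 (want ≥)  ✗
[2] delta = 5, but 5 is required to differ  ✗
[3] max(3, 6, 5) = 6, not 9  ✗
[4] max(5, 6) = 6, not 7  ✗
[5] 3 / 3 = 1, so 3 divides 3  ✓

Violated: 1, 2, 3, 4.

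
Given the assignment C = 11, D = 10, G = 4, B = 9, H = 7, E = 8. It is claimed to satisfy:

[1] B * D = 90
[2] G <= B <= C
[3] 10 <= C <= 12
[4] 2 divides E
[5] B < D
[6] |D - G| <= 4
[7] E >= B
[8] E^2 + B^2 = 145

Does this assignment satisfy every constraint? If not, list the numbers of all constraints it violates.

[1] B * D = 9 * 10 = 90 — OK.
[2] values 4 <= 9 <= 11 — OK.
[3] C = 11 lies in [10, 12] — OK.
[4] 8 / 2 = 4, so 2 divides 8 — OK.
[5] B = 9, D = 10; 9 < 10 — OK.
[6] |10 - 4| = 6; 6 > 4, exceeds bound 4 — violated.
[7] E = 8, B = 9; 8 < 9 (want ≥) — violated.
[8] E^2 + B^2 = 8^2 + 9^2 = 64 + 81 = 145 — OK.

No — constraints 6 and 7 are not satisfied.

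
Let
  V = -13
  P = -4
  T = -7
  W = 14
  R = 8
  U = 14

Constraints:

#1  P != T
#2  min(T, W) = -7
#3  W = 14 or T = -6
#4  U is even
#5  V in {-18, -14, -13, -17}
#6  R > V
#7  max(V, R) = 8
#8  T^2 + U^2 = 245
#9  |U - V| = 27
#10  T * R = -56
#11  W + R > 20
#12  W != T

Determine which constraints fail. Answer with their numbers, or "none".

The assignment satisfies every constraint.

#1 P = -4, T = -7; distinct  OK
#2 min(-7, 14) = -7  OK
#3 W = 14 = 14 (first disjunct)  OK
#4 U = 14 is even  OK
#5 V = -13 is in {-18, -14, -13, -17}  OK
#6 R = 8, V = -13; 8 > -13  OK
#7 max(-13, 8) = 8  OK
#8 T^2 + U^2 = (-7)^2 + 14^2 = 49 + 196 = 245  OK
#9 |14 - (-13)| = 27  OK
#10 T * R = -7 * 8 = -56  OK
#11 W + R = 14 + 8 = 22; 22 > 20  OK
#12 W = 14, T = -7; distinct  OK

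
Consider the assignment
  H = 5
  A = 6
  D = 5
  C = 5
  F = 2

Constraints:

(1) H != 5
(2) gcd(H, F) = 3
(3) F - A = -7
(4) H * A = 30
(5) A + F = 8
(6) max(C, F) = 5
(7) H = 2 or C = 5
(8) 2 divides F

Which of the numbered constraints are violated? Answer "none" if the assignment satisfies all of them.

The assignment fails constraints 1, 2, 3.

(1) H = 5, but 5 is required to differ — violated.
(2) gcd(5, 2) = 1, not 3 — violated.
(3) F - A = 2 - 6 = -4, not -7 — violated.
(4) H * A = 5 * 6 = 30 — OK.
(5) A + F = 6 + 2 = 8 — OK.
(6) max(5, 2) = 5 — OK.
(7) H = 5 ≠ 2, but C = 5 = 5 (second disjunct) — OK.
(8) 2 / 2 = 1, so 2 divides 2 — OK.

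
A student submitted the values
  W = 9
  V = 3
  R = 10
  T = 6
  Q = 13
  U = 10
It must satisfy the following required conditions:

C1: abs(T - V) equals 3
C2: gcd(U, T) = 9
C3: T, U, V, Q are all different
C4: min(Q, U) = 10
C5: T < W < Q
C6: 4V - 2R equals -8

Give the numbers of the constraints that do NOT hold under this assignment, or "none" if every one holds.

Violated: 2.

C1: abs(6 - 3) = 3 — holds.
C2: gcd(10, 6) = 2, not 9 — does not hold.
C3: values 6, 10, 3, 13 are pairwise distinct — holds.
C4: min(13, 10) = 10 — holds.
C5: values 6 < 9 < 13 — holds.
C6: 4V - 2R = 4(3) - 2(10) = -8 — holds.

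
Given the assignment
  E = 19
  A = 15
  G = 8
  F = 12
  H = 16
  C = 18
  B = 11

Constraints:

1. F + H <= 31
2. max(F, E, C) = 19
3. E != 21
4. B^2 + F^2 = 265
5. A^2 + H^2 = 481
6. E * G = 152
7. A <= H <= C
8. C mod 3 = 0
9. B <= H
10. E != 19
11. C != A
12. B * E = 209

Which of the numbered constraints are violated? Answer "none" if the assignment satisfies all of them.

The assignment fails constraint 10.

1. F + H = 12 + 16 = 28; 28 ≤ 31 — holds.
2. max(12, 19, 18) = 19 — holds.
3. E = 19, and 19 ≠ 21 — holds.
4. B^2 + F^2 = 11^2 + 12^2 = 121 + 144 = 265 — holds.
5. A^2 + H^2 = 15^2 + 16^2 = 225 + 256 = 481 — holds.
6. E * G = 19 * 8 = 152 — holds.
7. values 15 <= 16 <= 18 — holds.
8. 18 mod 3 = 0 — holds.
9. B = 11, H = 16; 11 ≤ 16 — holds.
10. E = 19, but 19 is required to differ — does not hold.
11. C = 18, A = 15; distinct — holds.
12. B * E = 11 * 19 = 209 — holds.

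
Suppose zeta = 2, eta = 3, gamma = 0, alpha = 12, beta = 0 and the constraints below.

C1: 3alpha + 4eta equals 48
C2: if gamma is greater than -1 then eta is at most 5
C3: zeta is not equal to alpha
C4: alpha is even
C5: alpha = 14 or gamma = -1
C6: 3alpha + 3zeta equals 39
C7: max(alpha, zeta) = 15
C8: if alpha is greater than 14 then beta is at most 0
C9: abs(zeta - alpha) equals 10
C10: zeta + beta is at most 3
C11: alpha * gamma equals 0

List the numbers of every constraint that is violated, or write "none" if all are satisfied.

Constraints 5, 6, and 7 do not hold.

C1: 3alpha + 4eta = 3(12) + 4(3) = 48 — holds.
C2: gamma = 0 > -1, so we need eta ≤ 5; eta = 3 ≤ 5 — holds.
C3: zeta = 2, alpha = 12; distinct — holds.
C4: alpha = 12 is even — holds.
C5: alpha = 12 ≠ 14 and gamma = 0 ≠ -1; both disjuncts false — does not hold.
C6: 3alpha + 3zeta = 3(12) + 3(2) = 42, not 39 — does not hold.
C7: max(12, 2) = 12, not 15 — does not hold.
C8: alpha = 12, not > 14; antecedent false, conditional vacuously true — holds.
C9: abs(2 - 12) = 10 — holds.
C10: zeta + beta = 2 + 0 = 2; 2 ≤ 3 — holds.
C11: alpha * gamma = 12 * 0 = 0 — holds.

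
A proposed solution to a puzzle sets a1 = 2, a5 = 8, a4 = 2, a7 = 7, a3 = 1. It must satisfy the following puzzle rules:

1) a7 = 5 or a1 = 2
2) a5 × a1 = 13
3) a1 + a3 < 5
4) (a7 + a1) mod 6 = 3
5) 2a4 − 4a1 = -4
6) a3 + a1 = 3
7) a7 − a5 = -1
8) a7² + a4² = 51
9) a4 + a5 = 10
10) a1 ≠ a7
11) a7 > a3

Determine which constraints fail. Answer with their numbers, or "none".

1) a7 = 7 ≠ 5, but a1 = 2 = 2 (second disjunct) — holds.
2) a5 × a1 = 8 × 2 = 16, not 13 — fails.
3) a1 + a3 = 2 + 1 = 3; 3 < 5 — holds.
4) a7 + a1 = 9; 9 mod 6 = 3 — holds.
5) 2a4 − 4a1 = 2(2) − 4(2) = -4 — holds.
6) a3 + a1 = 1 + 2 = 3 — holds.
7) a7 − a5 = 7 − 8 = -1 — holds.
8) a7² + a4² = 7² + 2² = 49 + 4 = 53, not 51 — fails.
9) a4 + a5 = 2 + 8 = 10 — holds.
10) a1 = 2, a7 = 7; distinct — holds.
11) a7 = 7, a3 = 1; 7 > 1 — holds.

Constraints 2 and 8 are violated.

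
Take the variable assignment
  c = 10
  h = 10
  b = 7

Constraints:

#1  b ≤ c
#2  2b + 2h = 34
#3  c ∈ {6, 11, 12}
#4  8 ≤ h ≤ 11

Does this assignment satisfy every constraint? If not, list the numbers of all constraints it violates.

Constraint 3 is violated.

#1 b = 7, c = 10; 7 ≤ 10  yes
#2 2b + 2h = 2(7) + 2(10) = 34  yes
#3 c = 10 is not in {6, 11, 12}  no
#4 h = 10 lies in [8, 11]  yes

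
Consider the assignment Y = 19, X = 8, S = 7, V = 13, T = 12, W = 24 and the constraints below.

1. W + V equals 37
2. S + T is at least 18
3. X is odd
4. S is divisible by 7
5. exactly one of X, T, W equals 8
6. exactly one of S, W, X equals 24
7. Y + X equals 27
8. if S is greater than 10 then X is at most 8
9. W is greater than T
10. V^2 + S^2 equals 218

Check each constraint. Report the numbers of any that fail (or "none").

1. W + V = 24 + 13 = 37 — satisfied.
2. S + T = 7 + 12 = 19; 19 ≥ 18 — satisfied.
3. X = 8 is even — violated.
4. 7 / 7 = 1, so 7 divides 7 — satisfied.
5. X=8, T=12, W=24; 1 of them equals 8 — satisfied.
6. S=7, W=24, X=8; 1 of them equals 24 — satisfied.
7. Y + X = 19 + 8 = 27 — satisfied.
8. S = 7, not > 10; antecedent false, conditional vacuously true — satisfied.
9. W = 24, T = 12; 24 > 12 — satisfied.
10. V^2 + S^2 = 13^2 + 7^2 = 169 + 49 = 218 — satisfied.

Violated: 3.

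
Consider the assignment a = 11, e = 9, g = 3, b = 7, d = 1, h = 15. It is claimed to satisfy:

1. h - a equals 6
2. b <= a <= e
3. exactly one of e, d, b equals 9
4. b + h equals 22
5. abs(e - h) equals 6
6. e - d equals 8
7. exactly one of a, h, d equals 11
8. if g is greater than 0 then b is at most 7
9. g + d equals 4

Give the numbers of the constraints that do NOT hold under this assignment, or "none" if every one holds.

1. h - a = 15 - 11 = 4, not 6 — fails.
2. values 7, 11, 9; a = 11 is not <= e = 9 — fails.
3. e=9, d=1, b=7; 1 of them equals 9 — holds.
4. b + h = 7 + 15 = 22 — holds.
5. abs(9 - 15) = 6 — holds.
6. e - d = 9 - 1 = 8 — holds.
7. a=11, h=15, d=1; 1 of them equals 11 — holds.
8. g = 3 > 0, so we need b ≤ 7; b = 7 ≤ 7 — holds.
9. g + d = 3 + 1 = 4 — holds.

Constraints 1 and 2 do not hold.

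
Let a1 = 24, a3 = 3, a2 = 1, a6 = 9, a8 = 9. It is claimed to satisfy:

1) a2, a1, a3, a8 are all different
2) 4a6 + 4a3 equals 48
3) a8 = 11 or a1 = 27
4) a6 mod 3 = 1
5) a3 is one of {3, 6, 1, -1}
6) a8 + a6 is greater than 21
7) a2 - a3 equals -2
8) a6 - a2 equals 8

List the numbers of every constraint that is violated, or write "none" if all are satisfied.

The assignment fails constraints 3, 4, and 6.

1) values 1, 24, 3, 9 are pairwise distinct  ✔
2) 4a6 + 4a3 = 4(9) + 4(3) = 48  ✔
3) a8 = 9 ≠ 11 and a1 = 24 ≠ 27; both disjuncts false  ✘
4) 9 mod 3 = 0, not 1  ✘
5) a3 = 3 is in {3, 6, 1, -1}  ✔
6) a8 + a6 = 9 + 9 = 18; 18 ≤ 21, bound 21 not met  ✘
7) a2 - a3 = 1 - 3 = -2  ✔
8) a6 - a2 = 9 - 1 = 8  ✔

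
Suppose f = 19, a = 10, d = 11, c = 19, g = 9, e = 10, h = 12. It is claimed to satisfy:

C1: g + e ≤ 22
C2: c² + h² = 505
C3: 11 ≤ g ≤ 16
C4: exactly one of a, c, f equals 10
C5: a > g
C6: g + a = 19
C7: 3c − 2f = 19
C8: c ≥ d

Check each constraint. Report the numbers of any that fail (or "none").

Constraint 3 is violated.

C1: g + e = 9 + 10 = 19; 19 ≤ 22 — holds.
C2: c² + h² = 19² + 12² = 361 + 144 = 505 — holds.
C3: g = 9 is outside [11, 16] — does not hold.
C4: a=10, c=19, f=19; 1 of them equals 10 — holds.
C5: a = 10, g = 9; 10 > 9 — holds.
C6: g + a = 9 + 10 = 19 — holds.
C7: 3c − 2f = 3(19) − 2(19) = 19 — holds.
C8: c = 19, d = 11; 19 ≥ 11 — holds.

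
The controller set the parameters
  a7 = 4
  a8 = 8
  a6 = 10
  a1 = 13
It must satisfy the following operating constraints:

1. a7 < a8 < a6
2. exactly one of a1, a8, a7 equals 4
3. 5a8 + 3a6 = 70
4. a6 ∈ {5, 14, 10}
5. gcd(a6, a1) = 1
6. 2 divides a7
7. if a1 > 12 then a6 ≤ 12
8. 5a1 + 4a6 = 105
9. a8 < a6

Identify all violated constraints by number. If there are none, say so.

1. values 4 < 8 < 10  ✓
2. a1=13, a8=8, a7=4; 1 of them equals 4  ✓
3. 5a8 + 3a6 = 5(8) + 3(10) = 70  ✓
4. a6 = 10 is in {5, 14, 10}  ✓
5. gcd(10, 13) = 1  ✓
6. 4 / 2 = 2, so 2 divides 4  ✓
7. a1 = 13 > 12, so we need a6 ≤ 12; a6 = 10 ≤ 12  ✓
8. 5a1 + 4a6 = 5(13) + 4(10) = 105  ✓
9. a8 = 8, a6 = 10; 8 < 10  ✓

All constraints are satisfied.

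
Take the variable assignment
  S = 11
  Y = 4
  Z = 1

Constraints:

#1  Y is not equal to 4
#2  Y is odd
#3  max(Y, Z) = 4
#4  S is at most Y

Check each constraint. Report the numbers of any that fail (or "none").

#1 Y = 4, but 4 is required to differ  fails
#2 Y = 4 is even  fails
#3 max(4, 1) = 4  holds
#4 S = 11, Y = 4; 11 > 4 (want ≤)  fails

The assignment fails constraints 1, 2, 4.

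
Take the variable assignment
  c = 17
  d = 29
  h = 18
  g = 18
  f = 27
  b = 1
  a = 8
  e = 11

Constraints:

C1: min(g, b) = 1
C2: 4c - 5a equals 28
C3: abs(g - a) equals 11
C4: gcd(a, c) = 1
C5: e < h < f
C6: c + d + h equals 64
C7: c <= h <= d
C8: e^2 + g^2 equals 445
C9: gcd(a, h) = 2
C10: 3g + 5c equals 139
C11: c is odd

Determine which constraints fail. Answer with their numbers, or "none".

C1: min(18, 1) = 1 — holds.
C2: 4c - 5a = 4(17) - 5(8) = 28 — holds.
C3: abs(18 - 8) = 10, not 11 — fails.
C4: gcd(8, 17) = 1 — holds.
C5: values 11 < 18 < 27 — holds.
C6: c + d + h = 17 + 29 + 18 = 64 — holds.
C7: values 17 <= 18 <= 29 — holds.
C8: e^2 + g^2 = 11^2 + 18^2 = 121 + 324 = 445 — holds.
C9: gcd(8, 18) = 2 — holds.
C10: 3g + 5c = 3(18) + 5(17) = 139 — holds.
C11: c = 17 is odd — holds.

Constraint 3 is violated.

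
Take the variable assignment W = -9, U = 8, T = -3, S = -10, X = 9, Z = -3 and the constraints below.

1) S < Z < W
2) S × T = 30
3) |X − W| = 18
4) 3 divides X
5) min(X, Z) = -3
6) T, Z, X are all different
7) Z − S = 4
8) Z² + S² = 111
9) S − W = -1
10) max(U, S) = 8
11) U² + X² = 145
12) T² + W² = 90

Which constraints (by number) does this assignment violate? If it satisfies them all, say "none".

1) values -10, -3, -9; Z = -3 is not < W = -9  ✘
2) S × T = -10 × (-3) = 30  ✔
3) |9 − (-9)| = 18  ✔
4) 9 / 3 = 3, so 3 divides 9  ✔
5) min(9, -3) = -3  ✔
6) T = Z = -3, not all different  ✘
7) Z − S = -3 − (-10) = 7, not 4  ✘
8) Z² + S² = (-3)² + (-10)² = 9 + 100 = 109, not 111  ✘
9) S − W = -10 − (-9) = -1  ✔
10) max(8, -10) = 8  ✔
11) U² + X² = 8² + 9² = 64 + 81 = 145  ✔
12) T² + W² = (-3)² + (-9)² = 9 + 81 = 90  ✔

Constraints 1, 6, 7, 8 are violated.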